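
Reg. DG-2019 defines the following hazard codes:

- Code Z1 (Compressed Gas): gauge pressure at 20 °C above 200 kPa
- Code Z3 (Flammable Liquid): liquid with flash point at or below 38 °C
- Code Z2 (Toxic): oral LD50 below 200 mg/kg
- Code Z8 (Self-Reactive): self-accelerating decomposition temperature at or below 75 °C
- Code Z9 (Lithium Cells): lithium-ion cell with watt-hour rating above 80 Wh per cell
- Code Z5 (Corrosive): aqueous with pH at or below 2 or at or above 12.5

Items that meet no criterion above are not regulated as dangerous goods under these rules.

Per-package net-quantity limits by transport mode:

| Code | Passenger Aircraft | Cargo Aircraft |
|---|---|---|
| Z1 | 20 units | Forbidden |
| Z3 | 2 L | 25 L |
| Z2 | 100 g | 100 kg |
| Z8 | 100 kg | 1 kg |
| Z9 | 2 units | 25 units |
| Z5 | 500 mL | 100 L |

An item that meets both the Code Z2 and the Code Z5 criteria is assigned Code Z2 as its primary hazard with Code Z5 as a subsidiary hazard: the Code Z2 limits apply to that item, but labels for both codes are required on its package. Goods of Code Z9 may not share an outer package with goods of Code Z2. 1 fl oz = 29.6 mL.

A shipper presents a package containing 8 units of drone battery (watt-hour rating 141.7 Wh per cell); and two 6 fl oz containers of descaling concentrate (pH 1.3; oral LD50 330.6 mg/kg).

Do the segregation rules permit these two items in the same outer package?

Drone battery: watt-hour rating 141.7 Wh per cell > 80 Wh per cell → Code Z9 (Lithium Cells).
The descaling concentrate has pH 1.3, which is ≤ 2, so it is Code Z5 (Corrosive).
No segregation rule bars Code Z9 with Code Z5.

Yes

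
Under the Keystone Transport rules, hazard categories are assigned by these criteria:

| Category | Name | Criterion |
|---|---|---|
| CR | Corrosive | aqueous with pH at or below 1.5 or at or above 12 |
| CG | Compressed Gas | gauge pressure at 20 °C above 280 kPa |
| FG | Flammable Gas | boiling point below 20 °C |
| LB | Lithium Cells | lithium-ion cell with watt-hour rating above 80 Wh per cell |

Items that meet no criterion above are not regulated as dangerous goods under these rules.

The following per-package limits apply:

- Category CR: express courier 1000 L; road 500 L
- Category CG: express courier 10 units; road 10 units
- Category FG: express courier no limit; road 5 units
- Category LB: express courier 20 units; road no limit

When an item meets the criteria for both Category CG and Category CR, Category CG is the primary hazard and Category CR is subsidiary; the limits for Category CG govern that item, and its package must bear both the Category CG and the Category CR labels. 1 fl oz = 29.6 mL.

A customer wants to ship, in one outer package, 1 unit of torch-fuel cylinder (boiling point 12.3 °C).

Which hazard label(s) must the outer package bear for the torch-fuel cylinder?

The torch-fuel cylinder has boiling point 12.3 °C, which is < 20 °C, so it is Category FG (Flammable Gas).
Only the Category FG label is required.

Category FG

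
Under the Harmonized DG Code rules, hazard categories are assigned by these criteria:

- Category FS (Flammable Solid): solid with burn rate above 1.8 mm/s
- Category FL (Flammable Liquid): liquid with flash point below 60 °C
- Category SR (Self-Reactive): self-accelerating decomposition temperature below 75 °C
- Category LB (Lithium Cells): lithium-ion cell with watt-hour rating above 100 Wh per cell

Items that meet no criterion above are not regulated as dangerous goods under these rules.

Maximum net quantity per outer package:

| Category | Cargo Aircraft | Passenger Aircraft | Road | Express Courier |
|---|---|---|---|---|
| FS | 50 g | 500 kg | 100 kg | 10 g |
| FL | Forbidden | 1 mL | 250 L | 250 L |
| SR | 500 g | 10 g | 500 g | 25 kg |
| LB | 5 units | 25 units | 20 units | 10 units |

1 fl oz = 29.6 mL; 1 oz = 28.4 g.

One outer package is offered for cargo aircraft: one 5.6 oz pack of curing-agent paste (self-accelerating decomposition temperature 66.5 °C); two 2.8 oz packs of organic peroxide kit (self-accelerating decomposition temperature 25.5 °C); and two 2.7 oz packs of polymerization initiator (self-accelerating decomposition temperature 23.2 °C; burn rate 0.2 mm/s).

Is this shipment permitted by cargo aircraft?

Self-accelerating decomposition temperature 66.5 °C meets the Category SR criterion (Self-Reactive), so the curing-agent paste is Category SR.
Self-accelerating decomposition temperature 25.5 °C meets the Category SR criterion (Self-Reactive), so the organic peroxide kit is Category SR.
Polymerization initiator: self-accelerating decomposition temperature 23.2 °C < 75 °C → Category SR (Self-Reactive).
Total Category SR: (one 5.6 oz pack = 159.04 g) + (two 2.8 oz packs = 159.04 g) + (two 2.7 oz packs = 153.36 g) = 471.44 g.
471.44 g ≤ 500 g (cargo aircraft limit, Category SR) — within limit.

Yes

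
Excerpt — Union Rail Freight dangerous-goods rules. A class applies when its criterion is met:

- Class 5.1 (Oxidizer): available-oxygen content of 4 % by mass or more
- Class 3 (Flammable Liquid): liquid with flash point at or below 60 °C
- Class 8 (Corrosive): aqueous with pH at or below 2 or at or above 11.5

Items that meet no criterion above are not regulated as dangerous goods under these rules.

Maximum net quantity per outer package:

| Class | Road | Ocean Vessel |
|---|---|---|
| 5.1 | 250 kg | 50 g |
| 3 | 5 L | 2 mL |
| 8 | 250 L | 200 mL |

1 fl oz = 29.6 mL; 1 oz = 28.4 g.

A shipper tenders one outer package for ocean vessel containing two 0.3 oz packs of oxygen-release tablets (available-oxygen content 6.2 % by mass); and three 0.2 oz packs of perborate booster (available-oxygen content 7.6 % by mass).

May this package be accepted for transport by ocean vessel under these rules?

Yes

Oxygen-release tablets: available-oxygen content 6.2 % by mass ≥ 4 % by mass → Class 5.1 (Oxidizer).
The perborate booster has available-oxygen content 7.6 % by mass, which is ≥ 4 % by mass, so it is Class 5.1 (Oxidizer).
Total Class 5.1: (two 0.3 oz packs = 17.04 g) + (three 0.2 oz packs = 17.04 g) = 34.08 g.
That is within the Class 5.1 ocean vessel limit of 50 g.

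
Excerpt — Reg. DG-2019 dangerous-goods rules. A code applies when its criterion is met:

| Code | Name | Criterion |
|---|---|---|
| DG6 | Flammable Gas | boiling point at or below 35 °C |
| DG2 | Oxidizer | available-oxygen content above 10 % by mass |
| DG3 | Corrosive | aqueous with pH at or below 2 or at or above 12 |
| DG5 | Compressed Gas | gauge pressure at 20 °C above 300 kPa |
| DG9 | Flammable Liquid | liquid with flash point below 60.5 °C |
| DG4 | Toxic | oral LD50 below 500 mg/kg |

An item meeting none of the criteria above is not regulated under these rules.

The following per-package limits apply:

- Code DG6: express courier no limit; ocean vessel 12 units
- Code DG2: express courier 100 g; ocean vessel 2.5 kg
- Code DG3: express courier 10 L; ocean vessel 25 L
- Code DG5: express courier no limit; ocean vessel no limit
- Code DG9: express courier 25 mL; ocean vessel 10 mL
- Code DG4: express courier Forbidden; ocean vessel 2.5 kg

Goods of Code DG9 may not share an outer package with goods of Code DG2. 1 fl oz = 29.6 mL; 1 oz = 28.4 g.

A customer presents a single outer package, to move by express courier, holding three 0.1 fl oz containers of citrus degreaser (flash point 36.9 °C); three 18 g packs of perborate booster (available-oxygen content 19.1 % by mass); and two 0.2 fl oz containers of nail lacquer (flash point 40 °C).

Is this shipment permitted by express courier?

No

Citrus degreaser: flash point 36.9 °C < 60.5 °C → Code DG9 (Flammable Liquid).
Available-oxygen content 19.1 % by mass meets the Code DG2 criterion (Oxidizer), so the perborate booster is Code DG2.
Flash point 40 °C meets the Code DG9 criterion (Flammable Liquid), so the nail lacquer is Code DG9.
Code DG9 net quantity: (three 0.1 fl oz containers = 8.88 mL) + (two 0.2 fl oz containers = 11.84 mL) = 20.72 mL.
That is within the Code DG9 express courier limit of 25 mL.
Code DG2 quantity: three 18 g packs = 54 g.
That is within the Code DG2 express courier limit of 100 g.
Code DG9 and Code DG2 may not share an outer package.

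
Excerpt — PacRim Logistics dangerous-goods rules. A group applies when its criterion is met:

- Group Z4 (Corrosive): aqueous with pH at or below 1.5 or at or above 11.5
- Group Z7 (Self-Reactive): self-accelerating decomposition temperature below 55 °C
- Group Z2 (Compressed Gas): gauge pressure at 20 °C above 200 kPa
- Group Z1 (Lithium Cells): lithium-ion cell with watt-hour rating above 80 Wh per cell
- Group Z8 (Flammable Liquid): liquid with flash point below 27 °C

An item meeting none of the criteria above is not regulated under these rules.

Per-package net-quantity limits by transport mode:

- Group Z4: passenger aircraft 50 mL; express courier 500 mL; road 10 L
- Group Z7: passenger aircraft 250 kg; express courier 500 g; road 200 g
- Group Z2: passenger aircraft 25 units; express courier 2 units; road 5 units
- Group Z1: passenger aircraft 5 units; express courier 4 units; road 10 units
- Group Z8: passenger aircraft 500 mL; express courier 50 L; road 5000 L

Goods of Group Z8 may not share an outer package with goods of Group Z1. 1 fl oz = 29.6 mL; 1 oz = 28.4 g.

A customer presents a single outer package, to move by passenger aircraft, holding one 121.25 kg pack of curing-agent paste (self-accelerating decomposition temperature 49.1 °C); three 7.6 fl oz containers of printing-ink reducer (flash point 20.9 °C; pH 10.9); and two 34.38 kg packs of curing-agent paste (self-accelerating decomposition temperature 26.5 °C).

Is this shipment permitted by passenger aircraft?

With self-accelerating decomposition temperature 49.1 °C (< 55 °C), the curing-agent paste falls in Group Z7.
With flash point 20.9 °C (< 27 °C), the printing-ink reducer falls in Group Z8.
With self-accelerating decomposition temperature 26.5 °C (< 55 °C), the curing-agent paste falls in Group Z7.
Group Z8 quantity: three 7.6 fl oz containers = 674.88 mL.
That exceeds the Group Z8 passenger aircraft limit of 500 mL.
Total Group Z7: 121.25 kg + (two 34.38 kg packs = 68.76 kg) = 190.01 kg.
That is within the Group Z7 passenger aircraft limit of 250 kg.
The segregation rule (Group Z8 with Group Z1) does not apply to Group Z8 with Group Z7.

No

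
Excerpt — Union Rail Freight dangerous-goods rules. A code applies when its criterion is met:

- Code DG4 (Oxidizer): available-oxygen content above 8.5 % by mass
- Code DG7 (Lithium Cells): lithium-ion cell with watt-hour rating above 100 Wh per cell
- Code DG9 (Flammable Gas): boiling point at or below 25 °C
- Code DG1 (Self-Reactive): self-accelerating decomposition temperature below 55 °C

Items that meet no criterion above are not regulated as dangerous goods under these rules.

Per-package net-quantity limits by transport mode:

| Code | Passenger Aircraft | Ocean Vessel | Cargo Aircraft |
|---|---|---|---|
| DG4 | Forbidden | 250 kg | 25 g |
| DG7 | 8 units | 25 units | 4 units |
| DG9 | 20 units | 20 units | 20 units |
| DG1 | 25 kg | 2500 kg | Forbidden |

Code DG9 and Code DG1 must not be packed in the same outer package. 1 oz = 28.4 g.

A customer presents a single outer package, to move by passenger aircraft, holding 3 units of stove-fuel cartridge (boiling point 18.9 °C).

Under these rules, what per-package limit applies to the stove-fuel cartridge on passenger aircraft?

20 units

Stove-fuel cartridge: boiling point 18.9 °C ≤ 25 °C → Code DG9 (Flammable Gas).
The passenger aircraft limit for Code DG9 is 20 units.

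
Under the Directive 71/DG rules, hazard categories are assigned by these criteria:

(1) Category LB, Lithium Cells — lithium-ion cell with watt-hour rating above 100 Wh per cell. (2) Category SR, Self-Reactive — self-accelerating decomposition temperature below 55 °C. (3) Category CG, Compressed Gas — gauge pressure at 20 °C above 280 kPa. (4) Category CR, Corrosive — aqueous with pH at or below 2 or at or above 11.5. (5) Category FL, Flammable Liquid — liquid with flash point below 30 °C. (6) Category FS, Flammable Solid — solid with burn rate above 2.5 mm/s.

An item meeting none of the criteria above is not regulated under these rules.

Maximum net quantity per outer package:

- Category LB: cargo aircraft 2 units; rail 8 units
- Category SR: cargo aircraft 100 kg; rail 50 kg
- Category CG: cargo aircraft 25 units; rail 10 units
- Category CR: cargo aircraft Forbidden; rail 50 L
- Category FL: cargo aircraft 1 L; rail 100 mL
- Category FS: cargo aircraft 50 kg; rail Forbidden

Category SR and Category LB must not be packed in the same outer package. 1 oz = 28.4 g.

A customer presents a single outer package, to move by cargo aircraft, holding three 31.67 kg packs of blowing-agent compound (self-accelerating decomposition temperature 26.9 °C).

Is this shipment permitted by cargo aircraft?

Yes

Self-accelerating decomposition temperature 26.9 °C meets the Category SR criterion (Self-Reactive), so the blowing-agent compound is Category SR.
Category SR quantity: three 31.67 kg packs = 95.01 kg.
That is within the Category SR cargo aircraft limit of 100 kg.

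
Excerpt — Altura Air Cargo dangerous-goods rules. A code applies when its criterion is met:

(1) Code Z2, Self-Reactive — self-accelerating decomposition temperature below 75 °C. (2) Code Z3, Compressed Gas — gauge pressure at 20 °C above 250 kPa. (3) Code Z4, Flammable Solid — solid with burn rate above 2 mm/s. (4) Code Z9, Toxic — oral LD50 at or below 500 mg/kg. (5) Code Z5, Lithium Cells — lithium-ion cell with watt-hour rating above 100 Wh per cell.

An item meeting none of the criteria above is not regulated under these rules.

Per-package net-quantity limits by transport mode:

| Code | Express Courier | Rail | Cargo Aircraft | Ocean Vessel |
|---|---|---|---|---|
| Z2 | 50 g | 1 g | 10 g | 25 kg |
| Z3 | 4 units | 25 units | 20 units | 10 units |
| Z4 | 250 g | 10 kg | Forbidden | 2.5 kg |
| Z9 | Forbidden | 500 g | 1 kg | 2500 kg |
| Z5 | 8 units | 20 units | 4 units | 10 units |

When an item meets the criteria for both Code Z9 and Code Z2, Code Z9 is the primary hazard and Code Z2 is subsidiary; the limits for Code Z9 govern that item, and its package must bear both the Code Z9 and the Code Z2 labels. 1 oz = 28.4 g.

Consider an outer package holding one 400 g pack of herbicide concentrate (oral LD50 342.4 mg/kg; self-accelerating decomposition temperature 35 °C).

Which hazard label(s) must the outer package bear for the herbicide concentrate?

With oral LD50 342.4 mg/kg (≤ 500 mg/kg), the herbicide concentrate falls in Code Z9.
With self-accelerating decomposition temperature 35 °C (< 75 °C), the herbicide concentrate falls in Code Z2.
By the precedence rule Code Z9 is primary and Code Z2 is subsidiary, and that rule requires both labels on the package.

Code Z2 and Z9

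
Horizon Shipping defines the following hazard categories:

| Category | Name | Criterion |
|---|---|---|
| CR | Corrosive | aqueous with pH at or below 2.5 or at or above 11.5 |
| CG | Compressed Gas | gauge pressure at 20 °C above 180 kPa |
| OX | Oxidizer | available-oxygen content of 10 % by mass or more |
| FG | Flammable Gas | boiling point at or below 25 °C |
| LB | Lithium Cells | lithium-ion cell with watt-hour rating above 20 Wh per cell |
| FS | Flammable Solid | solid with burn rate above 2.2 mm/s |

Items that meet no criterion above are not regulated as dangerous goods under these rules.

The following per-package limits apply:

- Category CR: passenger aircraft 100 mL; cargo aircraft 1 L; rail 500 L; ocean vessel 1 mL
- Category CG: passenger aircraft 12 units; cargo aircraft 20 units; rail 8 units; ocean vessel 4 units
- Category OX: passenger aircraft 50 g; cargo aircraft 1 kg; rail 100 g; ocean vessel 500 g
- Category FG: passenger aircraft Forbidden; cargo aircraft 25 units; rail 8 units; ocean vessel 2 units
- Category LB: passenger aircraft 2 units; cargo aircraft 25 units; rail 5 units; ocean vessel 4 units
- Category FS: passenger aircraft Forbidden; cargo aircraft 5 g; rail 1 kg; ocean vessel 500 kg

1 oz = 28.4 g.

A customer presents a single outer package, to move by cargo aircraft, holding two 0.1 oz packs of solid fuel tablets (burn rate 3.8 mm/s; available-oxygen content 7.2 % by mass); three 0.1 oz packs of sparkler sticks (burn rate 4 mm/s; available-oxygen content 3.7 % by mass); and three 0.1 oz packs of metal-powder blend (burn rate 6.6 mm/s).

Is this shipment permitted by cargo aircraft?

The solid fuel tablets have burn rate 3.8 mm/s, which is > 2.2 mm/s, so they are Category FS (Flammable Solid).
Sparkler sticks: burn rate 4 mm/s > 2.2 mm/s → Category FS (Flammable Solid).
Metal-powder blend: burn rate 6.6 mm/s > 2.2 mm/s → Category FS (Flammable Solid).
Category FS net quantity: (two 0.1 oz packs = 5.68 g) + (three 0.1 oz packs = 8.52 g) + (three 0.1 oz packs = 8.52 g) = 22.72 g.
22.72 g exceeds the cargo aircraft limit of 5 g for Category FS.

No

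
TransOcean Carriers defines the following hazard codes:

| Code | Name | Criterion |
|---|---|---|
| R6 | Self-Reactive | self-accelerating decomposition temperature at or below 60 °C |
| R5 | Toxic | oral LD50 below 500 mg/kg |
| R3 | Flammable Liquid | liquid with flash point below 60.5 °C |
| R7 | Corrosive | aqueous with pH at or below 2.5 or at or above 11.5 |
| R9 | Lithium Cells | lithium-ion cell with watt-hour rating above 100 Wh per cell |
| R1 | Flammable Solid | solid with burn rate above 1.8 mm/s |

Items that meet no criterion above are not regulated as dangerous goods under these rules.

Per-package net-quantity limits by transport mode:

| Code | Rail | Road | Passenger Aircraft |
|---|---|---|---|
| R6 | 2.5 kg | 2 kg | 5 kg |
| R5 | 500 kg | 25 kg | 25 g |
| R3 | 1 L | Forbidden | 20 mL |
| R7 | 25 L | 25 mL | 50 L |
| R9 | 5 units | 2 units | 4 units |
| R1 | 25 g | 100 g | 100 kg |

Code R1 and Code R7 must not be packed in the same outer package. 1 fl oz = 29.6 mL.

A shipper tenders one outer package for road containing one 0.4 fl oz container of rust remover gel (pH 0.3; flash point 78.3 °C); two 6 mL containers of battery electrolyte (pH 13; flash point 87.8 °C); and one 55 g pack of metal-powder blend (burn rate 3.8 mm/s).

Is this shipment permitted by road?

The rust remover gel has pH 0.3, which is ≤ 2.5, so it is Code R7 (Corrosive).
pH 13 meets the Code R7 criterion (Corrosive), so the battery electrolyte is Code R7.
Burn rate 3.8 mm/s meets the Code R1 criterion (Flammable Solid), so the metal-powder blend is Code R1.
Code R1 quantity: 55 g.
55 g ≤ 100 g (road limit, Code R1) — within limit.
Code R7 net quantity: (one 0.4 fl oz container = 11.84 mL) + (two 6 mL containers = 12 mL) = 23.84 mL.
23.84 mL is within the road limit of 25 mL for Code R7.
Code R1 and Code R7 may not share an outer package.

No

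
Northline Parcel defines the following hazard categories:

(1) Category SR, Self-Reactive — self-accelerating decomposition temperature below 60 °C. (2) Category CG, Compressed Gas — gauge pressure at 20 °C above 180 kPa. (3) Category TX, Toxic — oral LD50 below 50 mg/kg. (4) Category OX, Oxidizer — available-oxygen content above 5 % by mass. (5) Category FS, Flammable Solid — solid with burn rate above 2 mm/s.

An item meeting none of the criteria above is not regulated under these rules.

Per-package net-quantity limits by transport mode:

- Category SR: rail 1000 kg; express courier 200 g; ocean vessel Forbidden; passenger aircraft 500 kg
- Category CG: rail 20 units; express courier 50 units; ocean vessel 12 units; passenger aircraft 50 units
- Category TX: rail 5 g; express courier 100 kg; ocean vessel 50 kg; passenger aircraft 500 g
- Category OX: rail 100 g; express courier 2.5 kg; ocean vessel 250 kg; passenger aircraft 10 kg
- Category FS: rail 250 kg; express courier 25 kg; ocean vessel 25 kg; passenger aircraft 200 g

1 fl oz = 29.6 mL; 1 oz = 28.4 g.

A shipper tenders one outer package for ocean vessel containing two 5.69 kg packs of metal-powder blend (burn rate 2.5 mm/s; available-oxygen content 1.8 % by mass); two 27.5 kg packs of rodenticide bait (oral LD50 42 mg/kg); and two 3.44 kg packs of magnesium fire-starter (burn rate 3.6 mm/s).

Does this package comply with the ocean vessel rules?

No

Metal-powder blend: burn rate 2.5 mm/s > 2 mm/s → Category FS (Flammable Solid).
Rodenticide bait: oral LD50 42 mg/kg < 50 mg/kg → Category TX (Toxic).
Burn rate 3.6 mm/s meets the Category FS criterion (Flammable Solid), so the magnesium fire-starter is Category FS.
Category TX quantity: two 27.5 kg packs = 55 kg.
55 kg > 50 kg (ocean vessel limit, Category TX) — over the limit.
Total Category FS: (two 5.69 kg packs = 11.38 kg) + (two 3.44 kg packs = 6.88 kg) = 18.26 kg.
18.26 kg is within the ocean vessel limit of 25 kg for Category FS.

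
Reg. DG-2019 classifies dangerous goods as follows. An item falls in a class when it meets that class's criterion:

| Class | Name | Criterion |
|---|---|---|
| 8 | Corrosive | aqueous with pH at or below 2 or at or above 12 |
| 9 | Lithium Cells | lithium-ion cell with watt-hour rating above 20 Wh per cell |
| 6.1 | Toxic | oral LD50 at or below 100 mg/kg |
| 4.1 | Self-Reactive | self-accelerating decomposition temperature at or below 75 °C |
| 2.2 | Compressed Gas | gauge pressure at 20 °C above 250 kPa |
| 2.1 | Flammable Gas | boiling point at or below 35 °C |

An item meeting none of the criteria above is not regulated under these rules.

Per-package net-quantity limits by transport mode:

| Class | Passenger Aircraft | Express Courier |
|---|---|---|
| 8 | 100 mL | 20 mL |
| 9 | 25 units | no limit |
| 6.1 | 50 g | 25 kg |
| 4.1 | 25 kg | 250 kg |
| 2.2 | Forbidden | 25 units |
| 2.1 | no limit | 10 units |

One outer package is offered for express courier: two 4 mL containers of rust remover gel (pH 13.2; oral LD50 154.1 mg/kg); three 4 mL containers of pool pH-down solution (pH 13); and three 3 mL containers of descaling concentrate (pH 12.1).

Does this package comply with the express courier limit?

No

pH 13.2 meets the Class 8 criterion (Corrosive), so the rust remover gel is Class 8.
The pool pH-down solution has pH 13, which is ≥ 12, so it is Class 8 (Corrosive).
The descaling concentrate has pH 12.1, which is ≥ 12, so it is Class 8 (Corrosive).
Total Class 8: (two 4 mL containers = 8 mL) + (three 4 mL containers = 12 mL) + (three 3 mL containers = 9 mL) = 29 mL.
That exceeds the Class 8 express courier limit of 20 mL.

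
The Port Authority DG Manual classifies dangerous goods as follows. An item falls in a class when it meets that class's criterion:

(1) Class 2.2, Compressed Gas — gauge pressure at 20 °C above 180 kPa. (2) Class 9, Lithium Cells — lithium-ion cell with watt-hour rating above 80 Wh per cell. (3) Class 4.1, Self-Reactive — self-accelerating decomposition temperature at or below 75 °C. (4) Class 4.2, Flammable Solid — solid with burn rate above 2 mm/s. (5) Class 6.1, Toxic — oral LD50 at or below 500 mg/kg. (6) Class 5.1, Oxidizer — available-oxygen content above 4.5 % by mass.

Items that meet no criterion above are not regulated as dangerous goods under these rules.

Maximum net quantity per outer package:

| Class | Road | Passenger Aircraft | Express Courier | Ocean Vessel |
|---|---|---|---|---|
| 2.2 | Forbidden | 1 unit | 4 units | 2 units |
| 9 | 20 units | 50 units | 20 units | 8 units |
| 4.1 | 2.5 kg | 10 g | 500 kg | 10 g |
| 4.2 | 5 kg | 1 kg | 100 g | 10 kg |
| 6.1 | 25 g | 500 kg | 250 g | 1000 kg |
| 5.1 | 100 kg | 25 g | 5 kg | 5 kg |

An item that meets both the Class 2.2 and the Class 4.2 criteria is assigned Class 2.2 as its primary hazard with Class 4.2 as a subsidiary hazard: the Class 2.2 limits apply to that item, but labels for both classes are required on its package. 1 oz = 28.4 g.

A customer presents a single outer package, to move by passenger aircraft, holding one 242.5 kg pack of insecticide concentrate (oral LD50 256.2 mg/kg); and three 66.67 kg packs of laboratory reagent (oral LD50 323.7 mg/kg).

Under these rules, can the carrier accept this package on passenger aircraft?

Yes

The insecticide concentrate has oral LD50 256.2 mg/kg, which is ≤ 500 mg/kg, so it is Class 6.1 (Toxic).
Oral LD50 323.7 mg/kg meets the Class 6.1 criterion (Toxic), so the laboratory reagent is Class 6.1.
Class 6.1 net quantity: 242.5 kg + (three 66.67 kg packs = 200.01 kg) = 442.51 kg.
442.51 kg is within the passenger aircraft limit of 500 kg for Class 6.1.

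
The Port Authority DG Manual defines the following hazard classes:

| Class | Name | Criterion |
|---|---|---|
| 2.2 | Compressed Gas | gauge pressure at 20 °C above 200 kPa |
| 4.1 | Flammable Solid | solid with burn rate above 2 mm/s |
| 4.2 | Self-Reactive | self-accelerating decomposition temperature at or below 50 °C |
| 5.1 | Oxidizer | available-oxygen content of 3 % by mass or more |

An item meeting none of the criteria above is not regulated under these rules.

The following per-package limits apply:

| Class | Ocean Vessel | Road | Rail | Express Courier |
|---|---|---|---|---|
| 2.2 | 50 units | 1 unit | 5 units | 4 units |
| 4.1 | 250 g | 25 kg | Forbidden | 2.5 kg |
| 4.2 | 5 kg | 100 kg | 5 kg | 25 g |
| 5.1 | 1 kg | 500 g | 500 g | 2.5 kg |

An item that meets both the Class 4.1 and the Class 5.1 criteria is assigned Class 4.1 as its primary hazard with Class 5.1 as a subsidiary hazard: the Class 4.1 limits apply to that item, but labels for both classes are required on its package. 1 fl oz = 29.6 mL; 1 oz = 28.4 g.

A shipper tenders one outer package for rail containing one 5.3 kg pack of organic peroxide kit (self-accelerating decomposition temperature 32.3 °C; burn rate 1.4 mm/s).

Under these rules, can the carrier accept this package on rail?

Self-accelerating decomposition temperature 32.3 °C meets the Class 4.2 criterion (Self-Reactive), so the organic peroxide kit is Class 4.2.
Class 4.2 quantity: 5.3 kg.
That exceeds the Class 4.2 rail limit of 5 kg.

No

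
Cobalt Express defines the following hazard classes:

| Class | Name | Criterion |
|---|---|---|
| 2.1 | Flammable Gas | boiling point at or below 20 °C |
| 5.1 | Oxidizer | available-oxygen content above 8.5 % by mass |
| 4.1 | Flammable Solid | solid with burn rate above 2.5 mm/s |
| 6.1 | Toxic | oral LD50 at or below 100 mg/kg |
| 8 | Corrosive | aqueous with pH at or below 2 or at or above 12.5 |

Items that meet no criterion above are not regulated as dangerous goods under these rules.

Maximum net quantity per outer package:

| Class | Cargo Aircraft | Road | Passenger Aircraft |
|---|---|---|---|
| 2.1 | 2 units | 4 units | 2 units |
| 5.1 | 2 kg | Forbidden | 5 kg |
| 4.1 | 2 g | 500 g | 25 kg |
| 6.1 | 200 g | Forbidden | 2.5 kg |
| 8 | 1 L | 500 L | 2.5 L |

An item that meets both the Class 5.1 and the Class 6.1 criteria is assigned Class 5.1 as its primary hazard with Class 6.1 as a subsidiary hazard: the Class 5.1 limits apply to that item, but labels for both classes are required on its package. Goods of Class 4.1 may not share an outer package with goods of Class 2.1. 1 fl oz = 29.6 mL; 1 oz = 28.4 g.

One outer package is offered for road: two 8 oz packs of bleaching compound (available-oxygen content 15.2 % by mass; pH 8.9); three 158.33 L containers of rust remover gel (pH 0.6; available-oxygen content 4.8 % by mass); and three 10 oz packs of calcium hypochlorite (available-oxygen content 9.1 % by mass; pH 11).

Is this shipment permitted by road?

Available-oxygen content 15.2 % by mass meets the Class 5.1 criterion (Oxidizer), so the bleaching compound is Class 5.1.
The rust remover gel has pH 0.6, which is ≤ 2, so it is Class 8 (Corrosive).
With available-oxygen content 9.1 % by mass (> 8.5 % by mass), the calcium hypochlorite falls in Class 5.1.
Total Class 5.1: (two 8 oz packs = 454.4 g) + (three 10 oz packs = 852 g) = 1306.4 g.
By road, Class 5.1 is Forbidden regardless of quantity.
Class 8 quantity: three 158.33 L containers = 474.99 L.
That is within the Class 8 road limit of 500 L.
The segregation rule (Class 4.1 with Class 2.1) does not apply to Class 5.1 with Class 8.

No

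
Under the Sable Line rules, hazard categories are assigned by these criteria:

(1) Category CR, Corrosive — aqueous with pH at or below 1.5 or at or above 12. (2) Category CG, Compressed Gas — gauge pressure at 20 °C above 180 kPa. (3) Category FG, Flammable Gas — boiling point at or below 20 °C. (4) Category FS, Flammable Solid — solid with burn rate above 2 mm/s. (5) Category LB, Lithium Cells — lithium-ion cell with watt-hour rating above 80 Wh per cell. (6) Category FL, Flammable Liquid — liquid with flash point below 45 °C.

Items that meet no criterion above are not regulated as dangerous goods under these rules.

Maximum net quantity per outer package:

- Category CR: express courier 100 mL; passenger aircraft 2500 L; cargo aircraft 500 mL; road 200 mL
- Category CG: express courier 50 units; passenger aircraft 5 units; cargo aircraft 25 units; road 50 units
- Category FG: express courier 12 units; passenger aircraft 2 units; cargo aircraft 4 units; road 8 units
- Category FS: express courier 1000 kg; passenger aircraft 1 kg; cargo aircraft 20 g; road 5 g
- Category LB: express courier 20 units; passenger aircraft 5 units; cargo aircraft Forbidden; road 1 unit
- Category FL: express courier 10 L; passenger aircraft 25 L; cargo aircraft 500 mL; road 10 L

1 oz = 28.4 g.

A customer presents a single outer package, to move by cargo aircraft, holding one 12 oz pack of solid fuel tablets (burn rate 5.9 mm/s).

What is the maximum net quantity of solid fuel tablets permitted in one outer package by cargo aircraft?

The solid fuel tablets have burn rate 5.9 mm/s, which is > 2 mm/s, so they are Category FS (Flammable Solid).
The cargo aircraft limit for Category FS is 20 g.

20 g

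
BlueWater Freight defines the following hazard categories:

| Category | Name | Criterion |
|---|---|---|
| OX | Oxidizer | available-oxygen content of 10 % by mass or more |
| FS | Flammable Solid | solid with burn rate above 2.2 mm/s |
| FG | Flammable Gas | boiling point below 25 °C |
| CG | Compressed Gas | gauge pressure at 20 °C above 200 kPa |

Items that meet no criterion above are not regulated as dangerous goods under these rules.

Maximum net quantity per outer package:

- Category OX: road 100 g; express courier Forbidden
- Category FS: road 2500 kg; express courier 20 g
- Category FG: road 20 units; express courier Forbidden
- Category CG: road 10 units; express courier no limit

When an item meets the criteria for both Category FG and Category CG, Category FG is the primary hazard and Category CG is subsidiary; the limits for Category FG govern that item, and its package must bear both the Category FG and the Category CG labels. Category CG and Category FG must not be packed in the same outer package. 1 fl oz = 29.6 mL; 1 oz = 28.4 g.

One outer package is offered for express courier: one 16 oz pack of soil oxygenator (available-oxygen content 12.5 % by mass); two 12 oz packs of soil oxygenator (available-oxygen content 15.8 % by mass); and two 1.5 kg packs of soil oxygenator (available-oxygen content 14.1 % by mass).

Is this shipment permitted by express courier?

No

Available-oxygen content 12.5 % by mass meets the Category OX criterion (Oxidizer), so the soil oxygenator is Category OX.
Soil oxygenator: available-oxygen content 15.8 % by mass ≥ 10 % by mass → Category OX (Oxidizer).
The soil oxygenator has available-oxygen content 14.1 % by mass, which is ≥ 10 % by mass, so it is Category OX (Oxidizer).
Category OX net quantity: (one 16 oz pack = 454.4 g) + (two 12 oz packs = 681.6 g) + (two 1.5 kg packs = 3 kg) = 4.136 kg.
Category OX is Forbidden by express courier.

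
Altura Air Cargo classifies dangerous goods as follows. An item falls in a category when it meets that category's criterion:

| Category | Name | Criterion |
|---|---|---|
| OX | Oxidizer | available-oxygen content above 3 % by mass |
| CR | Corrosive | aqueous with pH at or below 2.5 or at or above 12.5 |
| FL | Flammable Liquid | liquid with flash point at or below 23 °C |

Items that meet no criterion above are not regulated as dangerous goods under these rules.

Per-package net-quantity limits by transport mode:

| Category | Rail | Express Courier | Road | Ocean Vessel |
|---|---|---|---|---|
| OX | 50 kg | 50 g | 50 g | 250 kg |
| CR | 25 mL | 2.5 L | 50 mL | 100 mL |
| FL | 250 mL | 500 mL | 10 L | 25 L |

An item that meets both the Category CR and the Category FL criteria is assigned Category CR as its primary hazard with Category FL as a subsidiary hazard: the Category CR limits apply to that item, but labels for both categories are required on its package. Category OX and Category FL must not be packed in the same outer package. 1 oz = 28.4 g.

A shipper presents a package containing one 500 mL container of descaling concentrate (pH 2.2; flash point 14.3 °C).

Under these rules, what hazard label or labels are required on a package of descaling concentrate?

With pH 2.2 (≤ 2.5), the descaling concentrate falls in Category CR.
Descaling concentrate: flash point 14.3 °C ≤ 23 °C → Category FL (Flammable Liquid).
By the precedence rule Category CR is primary and Category FL is subsidiary, and that rule requires both labels on the package.

Category CR and FL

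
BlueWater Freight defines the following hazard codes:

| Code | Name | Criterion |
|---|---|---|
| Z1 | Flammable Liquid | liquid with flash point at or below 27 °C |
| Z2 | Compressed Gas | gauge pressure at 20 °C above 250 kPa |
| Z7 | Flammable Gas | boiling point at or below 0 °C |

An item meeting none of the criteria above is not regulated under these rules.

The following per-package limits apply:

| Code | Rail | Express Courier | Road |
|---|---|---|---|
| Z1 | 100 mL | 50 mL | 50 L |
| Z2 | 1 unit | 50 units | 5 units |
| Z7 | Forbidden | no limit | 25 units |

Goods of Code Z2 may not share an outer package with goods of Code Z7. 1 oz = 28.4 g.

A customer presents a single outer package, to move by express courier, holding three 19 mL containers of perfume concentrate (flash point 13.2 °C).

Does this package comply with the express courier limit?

With flash point 13.2 °C (≤ 27 °C), the perfume concentrate falls in Code Z1.
Code Z1 quantity: three 19 mL containers = 57 mL.
57 mL exceeds the express courier limit of 50 mL for Code Z1.

No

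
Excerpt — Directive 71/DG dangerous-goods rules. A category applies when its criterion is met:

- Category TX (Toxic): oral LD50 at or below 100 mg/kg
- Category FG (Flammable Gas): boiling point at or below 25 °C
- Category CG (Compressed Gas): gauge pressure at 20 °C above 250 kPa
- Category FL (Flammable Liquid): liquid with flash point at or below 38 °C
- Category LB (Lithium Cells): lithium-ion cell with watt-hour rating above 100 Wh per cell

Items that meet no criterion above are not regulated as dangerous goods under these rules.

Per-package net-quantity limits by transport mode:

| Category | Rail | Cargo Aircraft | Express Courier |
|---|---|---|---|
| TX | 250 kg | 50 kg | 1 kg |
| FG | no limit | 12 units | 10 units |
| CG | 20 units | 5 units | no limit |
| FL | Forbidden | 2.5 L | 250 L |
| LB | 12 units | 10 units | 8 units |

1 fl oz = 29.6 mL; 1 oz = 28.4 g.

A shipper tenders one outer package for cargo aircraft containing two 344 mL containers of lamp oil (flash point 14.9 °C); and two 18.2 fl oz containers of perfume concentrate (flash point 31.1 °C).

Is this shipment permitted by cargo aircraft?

Yes

Lamp oil: flash point 14.9 °C ≤ 38 °C → Category FL (Flammable Liquid).
With flash point 31.1 °C (≤ 38 °C), the perfume concentrate falls in Category FL.
Category FL net quantity: (two 344 mL containers = 688 mL) + (two 18.2 fl oz containers = 1077.44 mL) = 1765.44 mL.
1765.44 mL is within the cargo aircraft limit of 2.5 L for Category FL.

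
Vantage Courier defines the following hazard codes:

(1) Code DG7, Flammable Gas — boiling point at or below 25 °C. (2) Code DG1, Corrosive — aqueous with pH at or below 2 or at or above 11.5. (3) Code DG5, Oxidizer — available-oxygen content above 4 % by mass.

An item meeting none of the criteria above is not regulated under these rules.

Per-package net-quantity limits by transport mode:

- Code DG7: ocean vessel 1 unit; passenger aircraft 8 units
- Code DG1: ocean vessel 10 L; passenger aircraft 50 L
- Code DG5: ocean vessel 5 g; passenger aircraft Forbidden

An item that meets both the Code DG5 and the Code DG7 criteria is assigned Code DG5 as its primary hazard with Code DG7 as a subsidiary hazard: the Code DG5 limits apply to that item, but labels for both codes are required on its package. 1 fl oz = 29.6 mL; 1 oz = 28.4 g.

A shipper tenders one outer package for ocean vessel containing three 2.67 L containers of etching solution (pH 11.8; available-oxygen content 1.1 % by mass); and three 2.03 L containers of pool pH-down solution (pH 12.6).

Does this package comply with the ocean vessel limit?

No

Etching solution: pH 11.8 ≥ 11.5 → Code DG1 (Corrosive).
Pool pH-down solution: pH 12.6 ≥ 11.5 → Code DG1 (Corrosive).
Total Code DG1: (three 2.67 L containers = 8.01 L) + (three 2.03 L containers = 6.09 L) = 14.1 L.
14.1 L > 10 L (ocean vessel limit, Code DG1) — over the limit.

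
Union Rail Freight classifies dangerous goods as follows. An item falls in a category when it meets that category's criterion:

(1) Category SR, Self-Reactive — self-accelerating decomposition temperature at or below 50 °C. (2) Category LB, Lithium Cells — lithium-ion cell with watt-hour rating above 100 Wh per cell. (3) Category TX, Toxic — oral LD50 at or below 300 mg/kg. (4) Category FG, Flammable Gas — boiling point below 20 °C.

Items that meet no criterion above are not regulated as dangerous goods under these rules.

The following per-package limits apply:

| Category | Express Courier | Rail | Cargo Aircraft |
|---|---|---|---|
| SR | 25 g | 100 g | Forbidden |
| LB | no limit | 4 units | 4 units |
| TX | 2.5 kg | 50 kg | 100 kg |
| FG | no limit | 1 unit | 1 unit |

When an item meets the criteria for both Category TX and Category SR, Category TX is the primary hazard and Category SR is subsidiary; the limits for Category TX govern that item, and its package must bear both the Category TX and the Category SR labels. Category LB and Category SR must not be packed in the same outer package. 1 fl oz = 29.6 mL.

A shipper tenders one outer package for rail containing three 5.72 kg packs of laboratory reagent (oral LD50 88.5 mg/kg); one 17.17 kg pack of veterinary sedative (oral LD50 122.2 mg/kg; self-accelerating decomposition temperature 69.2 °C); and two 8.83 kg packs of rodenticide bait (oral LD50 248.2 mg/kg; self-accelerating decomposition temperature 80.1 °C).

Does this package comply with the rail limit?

No

The laboratory reagent has oral LD50 88.5 mg/kg, which is ≤ 300 mg/kg, so it is Category TX (Toxic).
Oral LD50 122.2 mg/kg meets the Category TX criterion (Toxic), so the veterinary sedative is Category TX.
With oral LD50 248.2 mg/kg (≤ 300 mg/kg), the rodenticide bait falls in Category TX.
Category TX net quantity: (three 5.72 kg packs = 17.16 kg) + 17.17 kg + (two 8.83 kg packs = 17.66 kg) = 51.99 kg.
51.99 kg > 50 kg (rail limit, Category TX) — over the limit.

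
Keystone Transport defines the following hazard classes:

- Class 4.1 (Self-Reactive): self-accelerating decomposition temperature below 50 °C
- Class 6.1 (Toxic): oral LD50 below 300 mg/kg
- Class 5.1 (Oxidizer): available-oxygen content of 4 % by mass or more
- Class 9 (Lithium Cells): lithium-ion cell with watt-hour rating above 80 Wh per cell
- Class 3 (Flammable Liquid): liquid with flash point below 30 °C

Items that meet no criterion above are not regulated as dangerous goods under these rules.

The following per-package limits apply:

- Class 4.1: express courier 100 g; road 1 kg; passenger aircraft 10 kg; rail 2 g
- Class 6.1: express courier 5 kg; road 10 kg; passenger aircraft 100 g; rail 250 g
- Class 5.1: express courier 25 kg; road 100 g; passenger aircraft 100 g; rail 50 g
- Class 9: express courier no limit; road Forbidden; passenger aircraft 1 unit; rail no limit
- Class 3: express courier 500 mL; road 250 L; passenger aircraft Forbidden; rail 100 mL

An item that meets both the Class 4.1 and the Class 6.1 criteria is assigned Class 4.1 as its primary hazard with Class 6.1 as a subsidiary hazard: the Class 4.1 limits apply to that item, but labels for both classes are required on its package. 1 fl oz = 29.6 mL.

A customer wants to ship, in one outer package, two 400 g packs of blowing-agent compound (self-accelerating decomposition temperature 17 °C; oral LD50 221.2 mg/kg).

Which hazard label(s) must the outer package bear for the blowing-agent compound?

Blowing-agent compound: self-accelerating decomposition temperature 17 °C < 50 °C → Class 4.1 (Self-Reactive).
With oral LD50 221.2 mg/kg (< 300 mg/kg), the blowing-agent compound falls in Class 6.1.
By the precedence rule Class 4.1 is primary and Class 6.1 is subsidiary, and that rule requires both labels on the package.

Class 4.1 and 6.1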